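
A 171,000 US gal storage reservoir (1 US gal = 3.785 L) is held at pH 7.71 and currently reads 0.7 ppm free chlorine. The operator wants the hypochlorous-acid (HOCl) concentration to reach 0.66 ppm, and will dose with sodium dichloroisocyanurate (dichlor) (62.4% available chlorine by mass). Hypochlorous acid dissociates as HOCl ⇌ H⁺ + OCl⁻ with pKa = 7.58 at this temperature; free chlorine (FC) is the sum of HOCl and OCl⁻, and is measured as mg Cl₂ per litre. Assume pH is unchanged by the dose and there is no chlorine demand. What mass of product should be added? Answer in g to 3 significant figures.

Volume: 171,000 US gal × 3.785 L/gal = 647,235 L.
[OCl⁻]/[HOCl] = 10^(pH − pKa) = 10^(7.71 − 7.58) = 1.349; fraction as HOCl = 1/(1 + 1.349) = 0.4257.
Free chlorine required for 0.66 ppm HOCl: 0.66 / 0.4257 = 1.55 ppm.
FC to add: 1.55 − 0.7 = 0.8503 mg/L as Cl₂.
Cl₂ equivalent: 0.8503 mg/L × 647,235 L = 550.4 g.
Product at 62.4% available Cl: 550.4 / 0.624 = 882 g.

882 g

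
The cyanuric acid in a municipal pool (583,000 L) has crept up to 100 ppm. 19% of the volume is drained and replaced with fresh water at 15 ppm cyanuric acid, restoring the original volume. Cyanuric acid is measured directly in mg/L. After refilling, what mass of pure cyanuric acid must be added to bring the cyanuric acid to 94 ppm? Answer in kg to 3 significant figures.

After draining 19% and refilling: 100 × 0.81 + 15 × 0.19 = 83.85 ppm.
Deficit to target: 94 − 83.85 = 10.15 mg/L.
Mass: 10.15 mg/L × 583,000 L = 5917 g cyanuric acid.

5.92 kg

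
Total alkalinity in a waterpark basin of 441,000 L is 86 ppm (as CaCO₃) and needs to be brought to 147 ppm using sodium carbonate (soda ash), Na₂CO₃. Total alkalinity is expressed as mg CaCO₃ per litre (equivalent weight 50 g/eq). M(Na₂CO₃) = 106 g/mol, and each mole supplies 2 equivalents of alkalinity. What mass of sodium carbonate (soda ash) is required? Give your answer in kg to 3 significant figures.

28.5 kg

Alkalinity to add: (147 − 86) = 61 mg/L as CaCO₃ × 441,000 L = 26,900 g as CaCO₃.
Equivalents: 26,900 g ÷ 50 g/eq = 538 eq.
Each mole of Na₂CO₃ supplies 2 eq, so 538 / 2 = 269 mol.
Mass: 269 mol × 106 g/mol = 28,520 g.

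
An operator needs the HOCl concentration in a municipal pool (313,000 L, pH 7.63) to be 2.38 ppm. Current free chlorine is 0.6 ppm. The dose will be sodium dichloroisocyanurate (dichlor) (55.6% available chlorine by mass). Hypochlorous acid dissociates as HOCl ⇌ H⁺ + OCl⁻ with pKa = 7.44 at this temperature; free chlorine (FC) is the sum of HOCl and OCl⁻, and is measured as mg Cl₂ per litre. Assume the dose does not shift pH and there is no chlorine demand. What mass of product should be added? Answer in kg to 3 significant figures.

[OCl⁻]/[HOCl] = 10^(pH − pKa) = 10^(7.63 − 7.44) = 1.549; fraction as HOCl = 1/(1 + 1.549) = 0.3923.
Free chlorine required for 2.38 ppm HOCl: 2.38 / 0.3923 = 6.066 ppm.
FC to add: 6.066 − 0.6 = 5.466 mg/L as Cl₂.
Cl₂ equivalent: 5.466 mg/L × 313,000 L = 1711 g.
Product at 55.6% available Cl: 1711 / 0.556 = 3077 g.

3.08 kg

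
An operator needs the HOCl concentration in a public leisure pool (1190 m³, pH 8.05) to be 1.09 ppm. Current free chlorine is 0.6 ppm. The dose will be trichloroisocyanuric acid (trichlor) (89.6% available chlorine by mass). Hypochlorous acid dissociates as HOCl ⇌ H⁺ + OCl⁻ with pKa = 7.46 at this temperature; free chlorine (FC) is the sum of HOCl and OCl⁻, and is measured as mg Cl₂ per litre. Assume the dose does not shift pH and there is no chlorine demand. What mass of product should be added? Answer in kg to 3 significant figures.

6.28 kg

Volume: 1190 m³ = 1,190,000 L.
[OCl⁻]/[HOCl] = 10^(pH − pKa) = 10^(8.05 − 7.46) = 3.89; fraction as HOCl = 1/(1 + 3.89) = 0.2045.
Free chlorine required for 1.09 ppm HOCl: 1.09 / 0.2045 = 5.331 ppm.
FC to add: 5.331 − 0.6 = 4.731 mg/L as Cl₂.
Cl₂ equivalent: 4.731 mg/L × 1,190,000 L = 5629 g.
Product at 89.6% available Cl: 5629 / 0.896 = 6283 g.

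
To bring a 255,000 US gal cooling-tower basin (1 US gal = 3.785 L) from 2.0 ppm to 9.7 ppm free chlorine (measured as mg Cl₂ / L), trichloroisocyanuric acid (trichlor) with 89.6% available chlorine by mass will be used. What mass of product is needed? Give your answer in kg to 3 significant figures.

8.29 kg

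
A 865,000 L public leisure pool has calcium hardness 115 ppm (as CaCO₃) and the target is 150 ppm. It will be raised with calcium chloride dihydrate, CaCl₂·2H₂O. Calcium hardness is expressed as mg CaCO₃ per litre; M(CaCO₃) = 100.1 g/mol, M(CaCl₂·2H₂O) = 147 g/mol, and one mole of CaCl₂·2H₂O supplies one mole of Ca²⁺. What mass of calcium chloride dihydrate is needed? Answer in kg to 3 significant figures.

Hardness to add: (150 − 115) = 35 mg/L as CaCO₃ × 865,000 L = 30,280 g as CaCO₃.
Moles of Ca²⁺ (1 mol Ca²⁺ ≡ 1 mol CaCO₃): 30,280 / 100.1 g/mol = 302.4 mol.
Mass of CaCl₂·2H₂O: 302.4 × 147 = 44,460 g.

44.5 kg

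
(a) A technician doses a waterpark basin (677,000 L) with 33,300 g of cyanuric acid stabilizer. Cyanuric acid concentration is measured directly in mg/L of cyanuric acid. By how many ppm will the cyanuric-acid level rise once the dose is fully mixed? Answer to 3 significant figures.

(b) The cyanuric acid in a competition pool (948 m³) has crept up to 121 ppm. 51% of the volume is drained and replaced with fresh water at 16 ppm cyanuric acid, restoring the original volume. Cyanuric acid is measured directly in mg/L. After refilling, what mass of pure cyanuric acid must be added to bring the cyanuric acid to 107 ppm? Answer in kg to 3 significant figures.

(a) 49.2 ppm; (b) 37.5 kg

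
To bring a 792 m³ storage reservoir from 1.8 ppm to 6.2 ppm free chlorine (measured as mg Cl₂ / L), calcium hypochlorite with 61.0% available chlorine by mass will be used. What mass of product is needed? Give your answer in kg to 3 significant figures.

5.71 kg

Volume: 792 m³ = 792,000 L.
Chlorine deficit: 6.2 − 1.8 = 4.4 ppm = 4.4 mg/L as Cl₂.
Cl₂ equivalent needed: 4.4 mg/L × 792,000 L = 3,485,000 mg = 3485 g.
Product at 61.0% available chlorine: 3485 / 0.61 = 5713 g.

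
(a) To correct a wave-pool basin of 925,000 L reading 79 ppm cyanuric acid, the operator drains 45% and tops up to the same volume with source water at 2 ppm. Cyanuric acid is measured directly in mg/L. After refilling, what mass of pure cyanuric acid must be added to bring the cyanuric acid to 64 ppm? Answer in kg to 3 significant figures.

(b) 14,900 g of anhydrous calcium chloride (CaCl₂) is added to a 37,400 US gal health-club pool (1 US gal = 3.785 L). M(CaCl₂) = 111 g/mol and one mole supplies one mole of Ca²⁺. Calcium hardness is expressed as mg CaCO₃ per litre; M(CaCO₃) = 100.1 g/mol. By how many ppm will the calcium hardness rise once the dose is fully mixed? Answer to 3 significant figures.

(a) After draining 45% and refilling: 79 × 0.55 + 2 × 0.45 = 44.35 ppm.
(a) Deficit to target: 64 − 44.35 = 19.65 mg/L.
(a) Mass: 19.65 mg/L × 925,000 L = 18,180 g cyanuric acid.

(b) Volume: 37,400 US gal × 3.785 L/gal = 141,559 L.
(b) Moles of Ca²⁺: 14,900 g ÷ 111 g/mol = 134.2 mol.
(b) As CaCO₃: 134.2 mol × 100.1 g/mol = 13,440 g.
(b) Rise: 13,440 g / 141,559 L × 1000 = 94.92 mg/L.

(a) 18.2 kg; (b) 94.9 ppm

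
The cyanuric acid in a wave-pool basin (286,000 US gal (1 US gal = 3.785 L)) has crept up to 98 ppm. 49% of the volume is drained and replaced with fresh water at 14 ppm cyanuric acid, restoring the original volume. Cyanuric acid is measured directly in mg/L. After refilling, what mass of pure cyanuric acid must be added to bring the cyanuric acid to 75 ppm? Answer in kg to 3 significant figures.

Volume: 286,000 US gal × 3.785 L/gal = 1,082,510 L.
After draining 49% and refilling: 98 × 0.51 + 14 × 0.49 = 56.84 ppm.
Deficit to target: 75 − 56.84 = 18.16 mg/L.
Mass: 18.16 mg/L × 1,082,510 L = 19,660 g cyanuric acid.

19.7 kg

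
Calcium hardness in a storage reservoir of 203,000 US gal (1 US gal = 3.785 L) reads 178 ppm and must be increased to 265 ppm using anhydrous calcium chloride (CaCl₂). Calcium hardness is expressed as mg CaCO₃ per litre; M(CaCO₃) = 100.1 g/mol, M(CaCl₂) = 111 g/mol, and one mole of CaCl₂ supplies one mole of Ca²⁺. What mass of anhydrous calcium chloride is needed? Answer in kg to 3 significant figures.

74.1 kg

Volume: 203,000 US gal × 3.785 L/gal = 768,355 L.
Hardness to add: (265 − 178) = 87 mg/L as CaCO₃ × 768,355 L = 66,850 g as CaCO₃.
Moles of Ca²⁺ (1 mol Ca²⁺ ≡ 1 mol CaCO₃): 66,850 / 100.1 g/mol = 667.8 mol.
Mass of CaCl₂: 667.8 × 111 = 74,130 g.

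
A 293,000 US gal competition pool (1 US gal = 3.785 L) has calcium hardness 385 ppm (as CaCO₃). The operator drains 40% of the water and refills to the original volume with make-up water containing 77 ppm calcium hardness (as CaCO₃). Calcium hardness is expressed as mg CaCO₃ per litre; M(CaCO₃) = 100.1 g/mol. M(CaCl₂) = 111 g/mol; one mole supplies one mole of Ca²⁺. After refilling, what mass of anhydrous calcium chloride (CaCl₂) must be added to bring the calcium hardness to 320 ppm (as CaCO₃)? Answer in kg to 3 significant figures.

Volume: 293,000 US gal × 3.785 L/gal = 1,109,005 L.
After draining 40% and refilling: 385 × 0.60 + 77 × 0.40 = 261.8 ppm.
Deficit to target: 320 − 261.8 = 58.2 mg/L.
As CaCO₃: 58.2 mg/L × 1,109,005 L = 64,540 g; ÷ 100.1 = 644.8 mol Ca²⁺.
Mass: 644.8 × 111 = 71,570 g.

71.6 kg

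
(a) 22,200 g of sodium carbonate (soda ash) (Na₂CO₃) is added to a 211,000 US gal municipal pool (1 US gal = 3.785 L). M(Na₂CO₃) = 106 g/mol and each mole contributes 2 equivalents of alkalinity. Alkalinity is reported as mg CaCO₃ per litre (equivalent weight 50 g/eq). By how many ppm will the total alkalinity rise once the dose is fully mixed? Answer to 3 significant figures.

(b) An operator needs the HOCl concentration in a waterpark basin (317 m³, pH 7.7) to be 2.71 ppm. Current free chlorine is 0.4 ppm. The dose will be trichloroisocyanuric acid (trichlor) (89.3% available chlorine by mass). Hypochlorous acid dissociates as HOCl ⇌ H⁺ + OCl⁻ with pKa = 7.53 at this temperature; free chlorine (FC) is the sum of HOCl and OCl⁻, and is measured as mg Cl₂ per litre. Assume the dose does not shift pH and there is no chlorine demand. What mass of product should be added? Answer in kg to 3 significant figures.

(a) 26.2 ppm; (b) 2.24 kg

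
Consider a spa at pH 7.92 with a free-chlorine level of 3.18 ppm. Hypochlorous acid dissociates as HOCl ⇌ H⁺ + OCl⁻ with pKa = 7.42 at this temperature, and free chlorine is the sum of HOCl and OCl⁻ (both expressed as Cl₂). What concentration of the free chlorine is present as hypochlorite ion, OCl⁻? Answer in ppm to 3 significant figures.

[OCl⁻]/[HOCl] = 10^(pH − pKa) = 10^(7.92 − 7.42) = 10^0.50 = 3.162.
Fraction as HOCl = 1 / (1 + 3.162) = 0.2403.
OCl⁻ = (1 − 0.2403) × 3.18 ppm = 2.416 ppm.

2.42 ppm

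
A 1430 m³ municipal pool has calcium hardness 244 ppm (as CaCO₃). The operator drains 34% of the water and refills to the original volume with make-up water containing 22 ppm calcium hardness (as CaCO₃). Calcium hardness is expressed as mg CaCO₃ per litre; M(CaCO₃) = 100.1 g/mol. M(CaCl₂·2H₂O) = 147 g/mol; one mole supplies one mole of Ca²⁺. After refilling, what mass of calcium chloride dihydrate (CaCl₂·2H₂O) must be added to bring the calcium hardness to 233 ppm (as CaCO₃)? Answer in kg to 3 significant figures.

Volume: 1430 m³ = 1,430,000 L.
After draining 34% and refilling: 244 × 0.66 + 22 × 0.34 = 168.52 ppm.
Deficit to target: 233 − 168.52 = 64.48 mg/L.
As CaCO₃: 64.48 mg/L × 1,430,000 L = 92,210 g; ÷ 100.1 = 921.1 mol Ca²⁺.
Mass: 921.1 × 147 = 135,400 g.

135 kg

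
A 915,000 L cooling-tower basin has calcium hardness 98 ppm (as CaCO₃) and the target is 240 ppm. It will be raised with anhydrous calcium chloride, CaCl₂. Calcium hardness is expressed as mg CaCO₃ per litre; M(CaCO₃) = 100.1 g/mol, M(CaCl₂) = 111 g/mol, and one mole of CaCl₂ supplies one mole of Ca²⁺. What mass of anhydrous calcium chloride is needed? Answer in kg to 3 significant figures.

Hardness to add: (240 − 98) = 142 mg/L as CaCO₃ × 915,000 L = 129,900 g as CaCO₃.
Moles of Ca²⁺ (1 mol Ca²⁺ ≡ 1 mol CaCO₃): 129,900 / 100.1 g/mol = 1298 mol.
Mass of CaCl₂: 1298 × 111 = 144,100 g.

144 kg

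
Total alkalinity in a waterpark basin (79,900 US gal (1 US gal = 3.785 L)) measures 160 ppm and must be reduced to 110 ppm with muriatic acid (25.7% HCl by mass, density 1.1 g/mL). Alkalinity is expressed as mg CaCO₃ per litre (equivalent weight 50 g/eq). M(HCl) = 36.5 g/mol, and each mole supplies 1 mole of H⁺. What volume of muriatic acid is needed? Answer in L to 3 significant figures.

Volume: 79,900 US gal × 3.785 L/gal = 302,422 L.
Alkalinity to neutralize: (160 − 110) = 50 mg/L as CaCO₃ × 302,422 L = 15,120 g as CaCO₃.
Equivalents of H⁺ required: 15,120 ÷ 50 g/eq = 302.4 eq = 302.4 mol HCl.
Mass of HCl: 302.4 × 36.5 = 11,040 g.
Mass of 25.7% solution: 11,040 / 0.257 = 42,950 g.
Volume: 42,950 g ÷ 1.1 g/mL = 39,050 mL.

39.0 L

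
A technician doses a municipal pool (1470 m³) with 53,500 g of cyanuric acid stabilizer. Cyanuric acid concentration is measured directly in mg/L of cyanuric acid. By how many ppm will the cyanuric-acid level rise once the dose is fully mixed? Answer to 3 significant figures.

Volume: 1470 m³ = 1,470,000 L.
Rise: 53,500 g / 1,470,000 L × 1000 = 36.39 mg/L.

36.4 ppm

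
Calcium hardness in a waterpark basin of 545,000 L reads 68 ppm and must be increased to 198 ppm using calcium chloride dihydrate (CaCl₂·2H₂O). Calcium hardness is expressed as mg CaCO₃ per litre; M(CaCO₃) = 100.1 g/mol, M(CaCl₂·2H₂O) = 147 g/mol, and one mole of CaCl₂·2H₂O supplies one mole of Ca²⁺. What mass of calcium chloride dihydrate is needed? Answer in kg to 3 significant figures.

104 kg

Hardness to add: (198 − 68) = 130 mg/L as CaCO₃ × 545,000 L = 70,850 g as CaCO₃.
Moles of Ca²⁺ (1 mol Ca²⁺ ≡ 1 mol CaCO₃): 70,850 / 100.1 g/mol = 707.8 mol.
Mass of CaCl₂·2H₂O: 707.8 × 147 = 104,000 g.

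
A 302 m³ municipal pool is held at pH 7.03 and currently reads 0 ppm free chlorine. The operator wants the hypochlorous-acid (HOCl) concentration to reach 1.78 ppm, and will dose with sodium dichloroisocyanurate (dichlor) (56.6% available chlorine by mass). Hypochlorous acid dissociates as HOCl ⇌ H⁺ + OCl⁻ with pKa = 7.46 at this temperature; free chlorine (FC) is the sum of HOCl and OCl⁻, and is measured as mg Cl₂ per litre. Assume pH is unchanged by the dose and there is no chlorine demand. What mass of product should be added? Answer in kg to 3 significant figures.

1.30 kg

Volume: 302 m³ = 302,000 L.
[OCl⁻]/[HOCl] = 10^(pH − pKa) = 10^(7.03 − 7.46) = 0.3715; fraction as HOCl = 1/(1 + 0.3715) = 0.7291.
Free chlorine required for 1.78 ppm HOCl: 1.78 / 0.7291 = 2.441 ppm.
FC to add: 2.441 − 0 = 2.441 mg/L as Cl₂.
Cl₂ equivalent: 2.441 mg/L × 302,000 L = 737.3 g.
Product at 56.6% available Cl: 737.3 / 0.566 = 1303 g.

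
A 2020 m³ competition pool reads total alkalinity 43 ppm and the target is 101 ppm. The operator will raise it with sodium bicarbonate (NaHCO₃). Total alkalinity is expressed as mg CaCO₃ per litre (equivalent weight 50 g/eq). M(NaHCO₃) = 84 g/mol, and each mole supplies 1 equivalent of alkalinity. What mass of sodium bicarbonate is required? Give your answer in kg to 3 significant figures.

197 kg

Volume: 2020 m³ = 2,020,000 L.
Alkalinity to add: (101 − 43) = 58 mg/L as CaCO₃ × 2,020,000 L = 117,200 g as CaCO₃.
Equivalents: 117,200 g ÷ 50 g/eq = 2343 eq.
NaHCO₃ supplies 1 eq per mole → 2343 mol.
Mass: 2343 mol × 84 g/mol = 196,800 g.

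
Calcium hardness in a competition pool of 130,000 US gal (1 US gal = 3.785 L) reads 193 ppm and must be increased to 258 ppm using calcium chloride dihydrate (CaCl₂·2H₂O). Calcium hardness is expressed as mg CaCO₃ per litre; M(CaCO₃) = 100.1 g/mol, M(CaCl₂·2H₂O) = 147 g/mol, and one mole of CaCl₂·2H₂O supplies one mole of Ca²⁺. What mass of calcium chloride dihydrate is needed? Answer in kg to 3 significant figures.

Volume: 130,000 US gal × 3.785 L/gal = 492,050 L.
Hardness to add: (258 − 193) = 65 mg/L as CaCO₃ × 492,050 L = 31,980 g as CaCO₃.
Moles of Ca²⁺ (1 mol Ca²⁺ ≡ 1 mol CaCO₃): 31,980 / 100.1 g/mol = 319.5 mol.
Mass of CaCl₂·2H₂O: 319.5 × 147 = 46,970 g.

47.0 kg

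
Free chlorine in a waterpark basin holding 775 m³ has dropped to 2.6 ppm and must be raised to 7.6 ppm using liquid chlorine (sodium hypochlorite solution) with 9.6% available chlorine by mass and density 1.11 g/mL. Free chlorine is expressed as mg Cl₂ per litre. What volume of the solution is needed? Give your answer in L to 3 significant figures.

36.4 L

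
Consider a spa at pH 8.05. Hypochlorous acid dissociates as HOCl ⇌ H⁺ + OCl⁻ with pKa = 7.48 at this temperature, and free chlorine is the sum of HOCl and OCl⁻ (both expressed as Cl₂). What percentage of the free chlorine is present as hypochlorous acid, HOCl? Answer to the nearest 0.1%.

[OCl⁻]/[HOCl] = 10^(pH − pKa) = 10^(8.05 − 7.48) = 10^0.57 = 3.715.
Fraction as HOCl = 1 / (1 + 3.715) = 0.2121.

21.2%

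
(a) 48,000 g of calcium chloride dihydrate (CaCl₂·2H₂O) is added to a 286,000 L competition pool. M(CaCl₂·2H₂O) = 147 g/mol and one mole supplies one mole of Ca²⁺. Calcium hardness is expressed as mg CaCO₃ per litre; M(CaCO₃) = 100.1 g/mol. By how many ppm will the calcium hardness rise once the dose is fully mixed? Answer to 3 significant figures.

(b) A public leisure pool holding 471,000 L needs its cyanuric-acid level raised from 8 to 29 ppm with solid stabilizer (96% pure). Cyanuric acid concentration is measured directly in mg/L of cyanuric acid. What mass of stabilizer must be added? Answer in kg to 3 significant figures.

(a) Moles of Ca²⁺: 48,000 g ÷ 147 g/mol = 326.5 mol.
(a) As CaCO₃: 326.5 mol × 100.1 g/mol = 32,690 g.
(a) Rise: 32,690 g / 286,000 L × 1000 = 114.3 mg/L.

(b) CYA to add: (29 − 8) = 21 mg/L × 471,000 L = 9891 g cyanuric acid.
(b) At 96% purity: 9891 / 0.96 = 10,300 g product.

(a) 114 ppm; (b) 10.3 kg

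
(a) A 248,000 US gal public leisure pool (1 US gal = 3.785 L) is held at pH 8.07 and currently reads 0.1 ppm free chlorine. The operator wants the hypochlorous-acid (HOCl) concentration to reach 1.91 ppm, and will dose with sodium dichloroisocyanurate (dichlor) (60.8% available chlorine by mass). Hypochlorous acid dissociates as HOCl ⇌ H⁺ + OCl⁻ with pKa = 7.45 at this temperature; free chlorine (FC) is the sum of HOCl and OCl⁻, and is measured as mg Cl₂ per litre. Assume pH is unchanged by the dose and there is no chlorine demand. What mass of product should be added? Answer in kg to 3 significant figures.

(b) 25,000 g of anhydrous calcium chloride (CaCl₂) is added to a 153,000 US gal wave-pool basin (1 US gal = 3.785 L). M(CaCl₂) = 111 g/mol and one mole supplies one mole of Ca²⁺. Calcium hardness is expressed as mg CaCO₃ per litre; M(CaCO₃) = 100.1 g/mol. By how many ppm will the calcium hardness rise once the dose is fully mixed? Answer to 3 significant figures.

(a) 15.1 kg; (b) 38.9 ppm

(a) Volume: 248,000 US gal × 3.785 L/gal = 938,680 L.
(a) [OCl⁻]/[HOCl] = 10^(pH − pKa) = 10^(8.07 − 7.45) = 4.169; fraction as HOCl = 1/(1 + 4.169) = 0.1935.
(a) Free chlorine required for 1.91 ppm HOCl: 1.91 / 0.1935 = 9.872 ppm.
(a) FC to add: 9.872 − 0.1 = 9.772 mg/L as Cl₂.
(a) Cl₂ equivalent: 9.772 mg/L × 938,680 L = 9173 g.
(a) Product at 60.8% available Cl: 9173 / 0.608 = 15,090 g.

(b) Volume: 153,000 US gal × 3.785 L/gal = 579,105 L.
(b) Moles of Ca²⁺: 25,000 g ÷ 111 g/mol = 225.2 mol.
(b) As CaCO₃: 225.2 mol × 100.1 g/mol = 22,550 g.
(b) Rise: 22,550 g / 579,105 L × 1000 = 38.93 mg/L.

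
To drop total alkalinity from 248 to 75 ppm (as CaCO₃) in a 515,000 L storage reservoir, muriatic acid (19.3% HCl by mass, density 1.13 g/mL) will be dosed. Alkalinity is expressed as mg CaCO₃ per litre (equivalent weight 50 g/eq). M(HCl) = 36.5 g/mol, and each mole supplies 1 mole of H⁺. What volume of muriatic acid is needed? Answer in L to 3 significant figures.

298 L

Alkalinity to neutralize: (248 − 75) = 173 mg/L as CaCO₃ × 515,000 L = 89,100 g as CaCO₃.
Equivalents of H⁺ required: 89,100 ÷ 50 g/eq = 1782 eq = 1782 mol HCl.
Mass of HCl: 1782 × 36.5 = 65,040 g.
Mass of 19.3% solution: 65,040 / 0.193 = 337,000 g.
Volume: 337,000 g ÷ 1.13 g/mL = 298,200 mL.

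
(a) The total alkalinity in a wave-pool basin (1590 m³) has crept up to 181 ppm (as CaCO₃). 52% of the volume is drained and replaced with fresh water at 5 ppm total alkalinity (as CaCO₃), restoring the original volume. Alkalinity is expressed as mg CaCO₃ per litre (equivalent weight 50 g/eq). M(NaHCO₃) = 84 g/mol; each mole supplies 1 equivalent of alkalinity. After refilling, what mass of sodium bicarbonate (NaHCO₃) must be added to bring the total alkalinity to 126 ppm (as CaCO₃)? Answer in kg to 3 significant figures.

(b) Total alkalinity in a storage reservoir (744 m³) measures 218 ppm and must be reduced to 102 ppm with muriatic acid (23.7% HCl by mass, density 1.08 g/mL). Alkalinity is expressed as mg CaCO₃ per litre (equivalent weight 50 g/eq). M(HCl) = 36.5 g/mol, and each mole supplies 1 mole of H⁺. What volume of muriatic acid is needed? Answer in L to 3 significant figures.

(a) 97.6 kg; (b) 246 L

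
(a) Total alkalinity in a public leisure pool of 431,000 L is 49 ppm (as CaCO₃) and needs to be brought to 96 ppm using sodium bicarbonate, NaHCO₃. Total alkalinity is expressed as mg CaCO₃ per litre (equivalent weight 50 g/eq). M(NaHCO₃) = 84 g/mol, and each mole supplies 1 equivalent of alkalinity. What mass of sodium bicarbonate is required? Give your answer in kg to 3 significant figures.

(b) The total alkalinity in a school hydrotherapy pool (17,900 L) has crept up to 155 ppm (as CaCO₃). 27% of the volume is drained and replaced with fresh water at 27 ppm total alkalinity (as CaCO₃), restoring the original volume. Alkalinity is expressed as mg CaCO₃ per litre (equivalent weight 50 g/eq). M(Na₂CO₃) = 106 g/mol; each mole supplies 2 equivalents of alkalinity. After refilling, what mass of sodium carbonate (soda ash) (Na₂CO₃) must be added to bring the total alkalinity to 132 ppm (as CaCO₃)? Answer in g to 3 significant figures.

(a) Alkalinity to add: (96 − 49) = 47 mg/L as CaCO₃ × 431,000 L = 20,260 g as CaCO₃.
(a) Equivalents: 20,260 g ÷ 50 g/eq = 405.1 eq.
(a) NaHCO₃ supplies 1 eq per mole → 405.1 mol.
(a) Mass: 405.1 mol × 84 g/mol = 34,030 g.

(b) After draining 27% and refilling: 155 × 0.73 + 27 × 0.27 = 120.44 ppm.
(b) Deficit to target: 132 − 120.44 = 11.56 mg/L.
(b) As CaCO₃: 11.56 mg/L × 17,900 L = 206.9 g; ÷ 50 g/eq ÷ 2 = 2.069 mol Na₂CO₃.
(b) Mass: 2.069 × 106 = 219.3 g.

(a) 34.0 kg; (b) 219 g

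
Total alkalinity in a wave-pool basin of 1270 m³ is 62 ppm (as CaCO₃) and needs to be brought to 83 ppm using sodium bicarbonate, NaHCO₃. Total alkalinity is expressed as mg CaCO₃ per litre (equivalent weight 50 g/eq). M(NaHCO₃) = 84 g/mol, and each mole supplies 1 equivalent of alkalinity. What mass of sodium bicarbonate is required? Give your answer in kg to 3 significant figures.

44.8 kg

Volume: 1270 m³ = 1,270,000 L.
Alkalinity to add: (83 − 62) = 21 mg/L as CaCO₃ × 1,270,000 L = 26,670 g as CaCO₃.
Equivalents: 26,670 g ÷ 50 g/eq = 533.4 eq.
NaHCO₃ supplies 1 eq per mole → 533.4 mol.
Mass: 533.4 mol × 84 g/mol = 44,810 g.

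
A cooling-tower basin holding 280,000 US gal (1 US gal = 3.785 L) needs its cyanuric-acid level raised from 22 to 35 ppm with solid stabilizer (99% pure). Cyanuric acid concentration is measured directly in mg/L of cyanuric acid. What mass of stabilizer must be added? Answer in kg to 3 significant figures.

Volume: 280,000 US gal × 3.785 L/gal = 1,059,800 L.
CYA to add: (35 − 22) = 13 mg/L × 1,059,800 L = 13,780 g cyanuric acid.
At 99% purity: 13,780 / 0.99 = 13,920 g product.

13.9 kg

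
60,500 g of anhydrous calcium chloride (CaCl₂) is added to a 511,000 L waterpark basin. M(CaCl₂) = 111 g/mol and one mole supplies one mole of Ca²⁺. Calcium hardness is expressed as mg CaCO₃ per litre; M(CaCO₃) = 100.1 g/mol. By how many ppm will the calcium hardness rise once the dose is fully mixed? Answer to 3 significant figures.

107 ppm

Moles of Ca²⁺: 60,500 g ÷ 111 g/mol = 545 mol.
As CaCO₃: 545 mol × 100.1 g/mol = 54,560 g.
Rise: 54,560 g / 511,000 L × 1000 = 106.8 mg/L.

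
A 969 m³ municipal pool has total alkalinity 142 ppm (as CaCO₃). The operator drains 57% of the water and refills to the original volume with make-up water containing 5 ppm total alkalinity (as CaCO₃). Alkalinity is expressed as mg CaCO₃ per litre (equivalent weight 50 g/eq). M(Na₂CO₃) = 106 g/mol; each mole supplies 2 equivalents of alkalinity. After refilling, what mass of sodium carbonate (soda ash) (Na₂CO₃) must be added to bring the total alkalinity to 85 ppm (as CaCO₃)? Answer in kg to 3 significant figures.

Volume: 969 m³ = 969,000 L.
After draining 57% and refilling: 142 × 0.43 + 5 × 0.57 = 63.91 ppm.
Deficit to target: 85 − 63.91 = 21.09 mg/L.
As CaCO₃: 21.09 mg/L × 969,000 L = 20,440 g; ÷ 50 g/eq ÷ 2 = 204.4 mol Na₂CO₃.
Mass: 204.4 × 106 = 21,660 g.

21.7 kg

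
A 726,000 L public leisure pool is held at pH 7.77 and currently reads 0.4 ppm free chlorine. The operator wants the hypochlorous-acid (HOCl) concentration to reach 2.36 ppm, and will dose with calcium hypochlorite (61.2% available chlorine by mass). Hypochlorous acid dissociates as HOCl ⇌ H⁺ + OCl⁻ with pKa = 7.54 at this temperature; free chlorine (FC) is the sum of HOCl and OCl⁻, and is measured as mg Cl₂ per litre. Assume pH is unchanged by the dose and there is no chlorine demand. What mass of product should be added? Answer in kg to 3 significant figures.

[OCl⁻]/[HOCl] = 10^(pH − pKa) = 10^(7.77 − 7.54) = 1.698; fraction as HOCl = 1/(1 + 1.698) = 0.3706.
Free chlorine required for 2.36 ppm HOCl: 2.36 / 0.3706 = 6.368 ppm.
FC to add: 6.368 − 0.4 = 5.968 mg/L as Cl₂.
Cl₂ equivalent: 5.968 mg/L × 726,000 L = 4333 g.
Product at 61.2% available Cl: 4333 / 0.612 = 7080 g.

7.08 kg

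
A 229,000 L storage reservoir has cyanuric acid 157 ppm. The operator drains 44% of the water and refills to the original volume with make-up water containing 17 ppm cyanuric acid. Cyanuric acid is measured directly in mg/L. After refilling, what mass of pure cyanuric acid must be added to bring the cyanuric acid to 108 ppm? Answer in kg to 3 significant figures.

After draining 44% and refilling: 157 × 0.56 + 17 × 0.44 = 95.4 ppm.
Deficit to target: 108 − 95.4 = 12.6 mg/L.
Mass: 12.6 mg/L × 229,000 L = 2885 g cyanuric acid.

2.89 kg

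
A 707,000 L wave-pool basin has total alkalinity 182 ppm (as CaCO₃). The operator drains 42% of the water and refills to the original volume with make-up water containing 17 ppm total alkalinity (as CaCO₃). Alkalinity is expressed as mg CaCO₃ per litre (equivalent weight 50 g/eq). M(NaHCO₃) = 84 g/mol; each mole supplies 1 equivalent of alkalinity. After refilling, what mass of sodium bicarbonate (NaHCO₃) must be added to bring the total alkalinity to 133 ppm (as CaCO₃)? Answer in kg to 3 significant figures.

After draining 42% and refilling: 182 × 0.58 + 17 × 0.42 = 112.7 ppm.
Deficit to target: 133 − 112.7 = 20.3 mg/L.
As CaCO₃: 20.3 mg/L × 707,000 L = 14,350 g; ÷ 50 g/eq ÷ 1 = 287 mol NaHCO₃.
Mass: 287 × 84 = 24,110 g.

24.1 kg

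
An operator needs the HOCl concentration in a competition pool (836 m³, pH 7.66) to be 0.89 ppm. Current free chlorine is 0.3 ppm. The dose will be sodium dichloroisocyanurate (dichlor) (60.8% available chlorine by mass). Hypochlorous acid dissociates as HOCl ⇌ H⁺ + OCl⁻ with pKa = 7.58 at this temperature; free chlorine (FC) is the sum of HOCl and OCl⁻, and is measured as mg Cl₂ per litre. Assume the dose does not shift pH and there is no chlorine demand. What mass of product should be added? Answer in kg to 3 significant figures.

2.28 kg

Volume: 836 m³ = 836,000 L.
[OCl⁻]/[HOCl] = 10^(pH − pKa) = 10^(7.66 − 7.58) = 1.202; fraction as HOCl = 1/(1 + 1.202) = 0.4541.
Free chlorine required for 0.89 ppm HOCl: 0.89 / 0.4541 = 1.96 ppm.
FC to add: 1.96 − 0.3 = 1.66 mg/L as Cl₂.
Cl₂ equivalent: 1.66 mg/L × 836,000 L = 1388 g.
Product at 60.8% available Cl: 1388 / 0.608 = 2283 g.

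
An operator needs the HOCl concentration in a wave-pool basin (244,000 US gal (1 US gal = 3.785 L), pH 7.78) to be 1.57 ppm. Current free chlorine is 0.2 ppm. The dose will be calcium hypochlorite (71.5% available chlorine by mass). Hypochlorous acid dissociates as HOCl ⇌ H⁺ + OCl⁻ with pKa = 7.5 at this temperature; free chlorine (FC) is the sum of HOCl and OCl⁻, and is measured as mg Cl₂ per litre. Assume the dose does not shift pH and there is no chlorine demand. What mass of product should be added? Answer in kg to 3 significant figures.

5.63 kg

Volume: 244,000 US gal × 3.785 L/gal = 923,540 L.
[OCl⁻]/[HOCl] = 10^(pH − pKa) = 10^(7.78 − 7.5) = 1.905; fraction as HOCl = 1/(1 + 1.905) = 0.3442.
Free chlorine required for 1.57 ppm HOCl: 1.57 / 0.3442 = 4.562 ppm.
FC to add: 4.562 − 0.2 = 4.362 mg/L as Cl₂.
Cl₂ equivalent: 4.362 mg/L × 923,540 L = 4028 g.
Product at 71.5% available Cl: 4028 / 0.715 = 5634 g.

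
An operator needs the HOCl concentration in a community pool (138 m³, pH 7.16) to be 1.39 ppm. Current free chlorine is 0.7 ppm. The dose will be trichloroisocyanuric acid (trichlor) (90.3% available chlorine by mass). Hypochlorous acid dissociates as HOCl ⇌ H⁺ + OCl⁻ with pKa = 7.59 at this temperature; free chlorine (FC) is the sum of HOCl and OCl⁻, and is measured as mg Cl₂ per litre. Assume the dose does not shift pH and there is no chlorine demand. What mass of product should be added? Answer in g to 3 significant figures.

184 g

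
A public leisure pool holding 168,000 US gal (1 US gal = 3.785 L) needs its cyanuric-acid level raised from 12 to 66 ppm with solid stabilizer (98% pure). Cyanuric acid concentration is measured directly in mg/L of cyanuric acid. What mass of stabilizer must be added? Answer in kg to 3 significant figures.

Volume: 168,000 US gal × 3.785 L/gal = 635,880 L.
CYA to add: (66 − 12) = 54 mg/L × 635,880 L = 34,340 g cyanuric acid.
At 98% purity: 34,340 / 0.98 = 35,040 g product.

35.0 kg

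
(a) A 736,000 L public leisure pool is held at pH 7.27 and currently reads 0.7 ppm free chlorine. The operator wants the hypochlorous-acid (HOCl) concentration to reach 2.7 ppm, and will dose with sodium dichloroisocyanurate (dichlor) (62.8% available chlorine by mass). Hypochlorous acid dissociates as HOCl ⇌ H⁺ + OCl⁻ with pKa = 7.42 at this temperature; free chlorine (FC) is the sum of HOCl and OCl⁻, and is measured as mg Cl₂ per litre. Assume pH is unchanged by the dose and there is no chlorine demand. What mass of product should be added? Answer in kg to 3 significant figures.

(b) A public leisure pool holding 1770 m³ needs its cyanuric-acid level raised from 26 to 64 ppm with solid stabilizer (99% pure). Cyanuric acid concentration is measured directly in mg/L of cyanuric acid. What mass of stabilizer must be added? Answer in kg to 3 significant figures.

(a) 4.58 kg; (b) 67.9 kg

(a) [OCl⁻]/[HOCl] = 10^(pH − pKa) = 10^(7.27 − 7.42) = 0.7079; fraction as HOCl = 1/(1 + 0.7079) = 0.5855.
(a) Free chlorine required for 2.7 ppm HOCl: 2.7 / 0.5855 = 4.611 ppm.
(a) FC to add: 4.611 − 0.7 = 3.911 mg/L as Cl₂.
(a) Cl₂ equivalent: 3.911 mg/L × 736,000 L = 2879 g.
(a) Product at 62.8% available Cl: 2879 / 0.628 = 4584 g.

(b) Volume: 1770 m³ = 1,770,000 L.
(b) CYA to add: (64 − 26) = 38 mg/L × 1,770,000 L = 67,260 g cyanuric acid.
(b) At 99% purity: 67,260 / 0.99 = 67,940 g product.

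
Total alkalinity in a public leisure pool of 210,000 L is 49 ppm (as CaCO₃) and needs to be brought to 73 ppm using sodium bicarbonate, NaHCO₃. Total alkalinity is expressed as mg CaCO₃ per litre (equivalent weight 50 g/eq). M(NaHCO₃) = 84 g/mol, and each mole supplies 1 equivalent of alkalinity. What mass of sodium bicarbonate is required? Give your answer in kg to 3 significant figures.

8.47 kg

Alkalinity to add: (73 − 49) = 24 mg/L as CaCO₃ × 210,000 L = 5040 g as CaCO₃.
Equivalents: 5040 g ÷ 50 g/eq = 100.8 eq.
NaHCO₃ supplies 1 eq per mole → 100.8 mol.
Mass: 100.8 mol × 84 g/mol = 8467 g.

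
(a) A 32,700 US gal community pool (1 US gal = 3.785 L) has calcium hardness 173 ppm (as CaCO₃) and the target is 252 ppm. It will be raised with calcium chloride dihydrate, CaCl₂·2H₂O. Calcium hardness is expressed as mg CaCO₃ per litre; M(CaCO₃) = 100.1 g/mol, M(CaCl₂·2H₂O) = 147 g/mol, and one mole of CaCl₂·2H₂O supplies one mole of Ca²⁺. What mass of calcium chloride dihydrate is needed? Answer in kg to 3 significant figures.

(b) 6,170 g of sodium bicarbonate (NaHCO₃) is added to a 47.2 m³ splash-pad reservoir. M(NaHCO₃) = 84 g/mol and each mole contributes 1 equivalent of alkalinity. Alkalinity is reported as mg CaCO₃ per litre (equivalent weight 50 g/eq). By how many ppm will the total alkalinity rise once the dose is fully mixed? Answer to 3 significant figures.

(a) 14.4 kg; (b) 77.8 ppm

(a) Volume: 32,700 US gal × 3.785 L/gal = 123,770 L.
(a) Hardness to add: (252 − 173) = 79 mg/L as CaCO₃ × 123,770 L = 9778 g as CaCO₃.
(a) Moles of Ca²⁺ (1 mol Ca²⁺ ≡ 1 mol CaCO₃): 9778 / 100.1 g/mol = 97.68 mol.
(a) Mass of CaCl₂·2H₂O: 97.68 × 147 = 14,360 g.

(b) Volume: 47.2 m³ = 47,200 L.
(b) Moles of NaHCO₃: 6,170 g ÷ 84 g/mol = 73.45 mol → 73.45 eq of alkalinity.
(b) As CaCO₃: 73.45 eq × 50 g/eq = 3673 g.
(b) Rise: 3673 g / 47,200 L × 1000 = 77.81 mg/L.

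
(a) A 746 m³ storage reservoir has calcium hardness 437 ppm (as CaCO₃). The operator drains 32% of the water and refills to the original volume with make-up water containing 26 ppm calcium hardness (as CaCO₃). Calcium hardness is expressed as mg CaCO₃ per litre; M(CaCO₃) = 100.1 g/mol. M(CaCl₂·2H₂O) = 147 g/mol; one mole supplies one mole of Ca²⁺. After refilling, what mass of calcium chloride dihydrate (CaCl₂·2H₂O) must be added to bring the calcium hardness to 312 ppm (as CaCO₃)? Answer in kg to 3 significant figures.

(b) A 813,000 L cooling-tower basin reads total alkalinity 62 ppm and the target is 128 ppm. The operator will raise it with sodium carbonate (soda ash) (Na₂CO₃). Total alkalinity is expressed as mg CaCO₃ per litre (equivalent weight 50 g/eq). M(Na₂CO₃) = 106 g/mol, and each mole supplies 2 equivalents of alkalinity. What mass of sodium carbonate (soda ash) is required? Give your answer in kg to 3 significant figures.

(a) 7.14 kg; (b) 56.9 kg

(a) Volume: 746 m³ = 746,000 L.
(a) After draining 32% and refilling: 437 × 0.68 + 26 × 0.32 = 305.48 ppm.
(a) Deficit to target: 312 − 305.48 = 6.52 mg/L.
(a) As CaCO₃: 6.52 mg/L × 746,000 L = 4864 g; ÷ 100.1 = 48.59 mol Ca²⁺.
(a) Mass: 48.59 × 147 = 7143 g.

(b) Alkalinity to add: (128 − 62) = 66 mg/L as CaCO₃ × 813,000 L = 53,660 g as CaCO₃.
(b) Equivalents: 53,660 g ÷ 50 g/eq = 1073 eq.
(b) Each mole of Na₂CO₃ supplies 2 eq, so 1073 / 2 = 536.6 mol.
(b) Mass: 536.6 mol × 106 g/mol = 56,880 g.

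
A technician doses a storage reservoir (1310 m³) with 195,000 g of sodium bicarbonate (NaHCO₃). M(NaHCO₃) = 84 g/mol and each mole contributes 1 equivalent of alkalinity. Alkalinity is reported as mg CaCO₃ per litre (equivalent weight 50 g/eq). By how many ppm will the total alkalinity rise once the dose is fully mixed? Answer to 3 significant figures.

Volume: 1310 m³ = 1,310,000 L.
Moles of NaHCO₃: 195,000 g ÷ 84 g/mol = 2321 mol → 2321 eq of alkalinity.
As CaCO₃: 2321 eq × 50 g/eq = 116,100 g.
Rise: 116,100 g / 1,310,000 L × 1000 = 88.6 mg/L.

88.6 ppm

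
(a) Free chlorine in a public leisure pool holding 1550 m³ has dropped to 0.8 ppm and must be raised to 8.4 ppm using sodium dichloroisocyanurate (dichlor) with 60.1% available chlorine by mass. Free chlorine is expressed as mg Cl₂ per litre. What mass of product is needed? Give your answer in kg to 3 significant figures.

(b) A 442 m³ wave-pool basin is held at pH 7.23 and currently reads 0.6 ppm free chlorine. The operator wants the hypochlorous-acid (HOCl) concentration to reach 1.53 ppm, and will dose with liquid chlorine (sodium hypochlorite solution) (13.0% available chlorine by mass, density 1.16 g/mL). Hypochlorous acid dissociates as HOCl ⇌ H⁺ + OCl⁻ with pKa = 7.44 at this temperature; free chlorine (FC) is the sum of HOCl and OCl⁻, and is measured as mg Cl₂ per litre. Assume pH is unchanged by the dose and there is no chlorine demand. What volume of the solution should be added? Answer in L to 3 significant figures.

(a) 19.6 kg; (b) 5.49 L

(a) Volume: 1550 m³ = 1,550,000 L.
(a) Chlorine deficit: 8.4 − 0.8 = 7.6 ppm = 7.6 mg/L as Cl₂.
(a) Cl₂ equivalent needed: 7.6 mg/L × 1,550,000 L = 11,780,000 mg = 11,780 g.
(a) Product at 60.1% available chlorine: 11,780 / 0.601 = 19,600 g.

(b) Volume: 442 m³ = 442,000 L.
(b) [OCl⁻]/[HOCl] = 10^(pH − pKa) = 10^(7.23 − 7.44) = 0.6166; fraction as HOCl = 1/(1 + 0.6166) = 0.6186.
(b) Free chlorine required for 1.53 ppm HOCl: 1.53 / 0.6186 = 2.473 ppm.
(b) FC to add: 2.473 − 0.6 = 1.873 mg/L as Cl₂.
(b) Cl₂ equivalent: 1.873 mg/L × 442,000 L = 828 g.
(b) Product at 13.0% available Cl: 828 / 0.13 = 6370 g.
(b) Volume: 6370 g ÷ 1.16 g/mL = 5491 mL.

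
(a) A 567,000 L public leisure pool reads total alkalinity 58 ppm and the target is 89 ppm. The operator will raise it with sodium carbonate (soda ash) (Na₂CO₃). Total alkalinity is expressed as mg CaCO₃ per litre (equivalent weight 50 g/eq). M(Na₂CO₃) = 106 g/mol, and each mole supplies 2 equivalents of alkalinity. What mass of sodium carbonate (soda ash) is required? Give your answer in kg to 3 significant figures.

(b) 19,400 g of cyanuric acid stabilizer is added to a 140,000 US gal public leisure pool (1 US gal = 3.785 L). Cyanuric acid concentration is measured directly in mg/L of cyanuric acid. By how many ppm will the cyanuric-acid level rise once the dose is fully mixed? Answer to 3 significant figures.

(a) Alkalinity to add: (89 − 58) = 31 mg/L as CaCO₃ × 567,000 L = 17,580 g as CaCO₃.
(a) Equivalents: 17,580 g ÷ 50 g/eq = 351.5 eq.
(a) Each mole of Na₂CO₃ supplies 2 eq, so 351.5 / 2 = 175.8 mol.
(a) Mass: 175.8 mol × 106 g/mol = 18,630 g.

(b) Volume: 140,000 US gal × 3.785 L/gal = 529,900 L.
(b) Rise: 19,400 g / 529,900 L × 1000 = 36.61 mg/L.

(a) 18.6 kg; (b) 36.6 ppm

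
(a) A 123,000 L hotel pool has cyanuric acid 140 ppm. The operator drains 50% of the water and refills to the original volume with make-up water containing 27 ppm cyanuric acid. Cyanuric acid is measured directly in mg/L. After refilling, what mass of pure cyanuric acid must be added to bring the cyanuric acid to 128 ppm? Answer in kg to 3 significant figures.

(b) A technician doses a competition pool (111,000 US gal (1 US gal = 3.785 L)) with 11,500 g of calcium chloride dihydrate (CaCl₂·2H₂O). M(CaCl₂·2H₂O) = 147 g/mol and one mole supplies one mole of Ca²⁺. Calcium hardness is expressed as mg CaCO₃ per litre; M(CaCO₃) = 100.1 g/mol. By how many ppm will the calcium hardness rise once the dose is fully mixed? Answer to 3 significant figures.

(a) 5.47 kg; (b) 18.6 ppm

(a) After draining 50% and refilling: 140 × 0.50 + 27 × 0.50 = 83.5 ppm.
(a) Deficit to target: 128 − 83.5 = 44.5 mg/L.
(a) Mass: 44.5 mg/L × 123,000 L = 5474 g cyanuric acid.

(b) Volume: 111,000 US gal × 3.785 L/gal = 420,135 L.
(b) Moles of Ca²⁺: 11,500 g ÷ 147 g/mol = 78.23 mol.
(b) As CaCO₃: 78.23 mol × 100.1 g/mol = 7831 g.
(b) Rise: 7831 g / 420,135 L × 1000 = 18.64 mg/L.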